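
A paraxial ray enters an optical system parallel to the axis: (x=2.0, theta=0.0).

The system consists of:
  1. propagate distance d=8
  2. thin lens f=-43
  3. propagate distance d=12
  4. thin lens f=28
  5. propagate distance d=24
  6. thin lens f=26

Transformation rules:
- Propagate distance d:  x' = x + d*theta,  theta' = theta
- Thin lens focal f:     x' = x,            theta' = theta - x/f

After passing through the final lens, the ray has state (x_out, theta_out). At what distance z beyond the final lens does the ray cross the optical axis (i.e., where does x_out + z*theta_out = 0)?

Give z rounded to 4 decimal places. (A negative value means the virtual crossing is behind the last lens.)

Answer: 14.5496

Derivation:
Initial: x=2.0000 theta=0.0000
After 1 (propagate distance d=8): x=2.0000 theta=0.0000
After 2 (thin lens f=-43): x=2.0000 theta=2/43 (≈0.0465)
After 3 (propagate distance d=12): x=110/43 (≈2.5581) theta=2/43 (≈0.0465)
After 4 (thin lens f=28): x=110/43 (≈2.5581) theta=-27/602 (≈-0.0449)
After 5 (propagate distance d=24): x=446/301 (≈1.4817) theta=-27/602 (≈-0.0449)
After 6 (thin lens f=26): x=446/301 (≈1.4817) theta=-797/7826 (≈-0.1018)
z_focus = -x_out/theta_out = -(446/301)/(-797/7826) = 11596/797 ≈ 14.5496
Rounded to 4 decimal places: z = 14.5496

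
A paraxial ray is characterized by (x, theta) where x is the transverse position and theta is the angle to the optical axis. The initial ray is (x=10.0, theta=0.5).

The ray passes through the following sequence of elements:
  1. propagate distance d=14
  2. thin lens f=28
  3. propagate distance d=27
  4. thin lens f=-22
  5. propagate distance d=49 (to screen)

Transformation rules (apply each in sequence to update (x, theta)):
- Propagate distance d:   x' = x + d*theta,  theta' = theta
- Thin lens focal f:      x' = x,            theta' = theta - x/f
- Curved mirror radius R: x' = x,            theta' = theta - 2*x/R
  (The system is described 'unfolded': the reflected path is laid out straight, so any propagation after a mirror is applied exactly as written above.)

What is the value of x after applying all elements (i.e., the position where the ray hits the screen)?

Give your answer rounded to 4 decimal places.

Answer: 40.2776

Derivation:
Initial: x=10.0000 theta=0.5000
After 1 (propagate distance d=14): x=17.0000 theta=0.5000
After 2 (thin lens f=28): x=17.0000 theta=-3/28 (≈-0.1071)
After 3 (propagate distance d=27): x=395/28 (≈14.1071) theta=-3/28 (≈-0.1071)
After 4 (thin lens f=-22): x=395/28 (≈14.1071) theta=47/88 (≈0.5341)
After 5 (propagate distance d=49 (to screen)): x=24811/616 (≈40.2776) theta=47/88 (≈0.5341)
Rounded to 4 decimal places: x = 40.2776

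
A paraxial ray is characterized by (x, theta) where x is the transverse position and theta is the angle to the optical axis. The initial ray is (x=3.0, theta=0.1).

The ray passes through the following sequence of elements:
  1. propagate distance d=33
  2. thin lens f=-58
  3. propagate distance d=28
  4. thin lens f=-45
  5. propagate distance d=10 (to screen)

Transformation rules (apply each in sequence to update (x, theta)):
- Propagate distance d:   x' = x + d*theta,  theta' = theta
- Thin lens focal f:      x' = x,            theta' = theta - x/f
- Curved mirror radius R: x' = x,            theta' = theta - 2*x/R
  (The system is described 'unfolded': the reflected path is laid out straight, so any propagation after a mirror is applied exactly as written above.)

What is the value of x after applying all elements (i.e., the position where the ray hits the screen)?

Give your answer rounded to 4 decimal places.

Initial: x=3.0000 theta=0.1000
After 1 (propagate distance d=33): x=6.3000 theta=0.1000
After 2 (thin lens f=-58): x=6.3000 theta=121/580 (≈0.2086)
After 3 (propagate distance d=28): x=3521/290 (≈12.1414) theta=121/580 (≈0.2086)
After 4 (thin lens f=-45): x=3521/290 (≈12.1414) theta=12487/26100 (≈0.4784)
After 5 (propagate distance d=10 (to screen)): x=22088/1305 (≈16.9257) theta=12487/26100 (≈0.4784)
Rounded to 4 decimal places: x = 16.9257

Answer: 16.9257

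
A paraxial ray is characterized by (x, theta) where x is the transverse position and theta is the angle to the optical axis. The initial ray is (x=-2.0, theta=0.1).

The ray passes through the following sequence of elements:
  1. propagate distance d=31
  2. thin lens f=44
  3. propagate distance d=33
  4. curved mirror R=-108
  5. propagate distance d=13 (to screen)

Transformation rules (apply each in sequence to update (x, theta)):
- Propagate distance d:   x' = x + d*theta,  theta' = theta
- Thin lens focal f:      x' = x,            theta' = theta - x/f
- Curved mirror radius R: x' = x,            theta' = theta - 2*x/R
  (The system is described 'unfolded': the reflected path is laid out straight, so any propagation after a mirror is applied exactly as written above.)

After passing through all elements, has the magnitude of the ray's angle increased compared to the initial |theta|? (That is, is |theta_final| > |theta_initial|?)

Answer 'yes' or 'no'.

Answer: yes

Derivation:
Initial: x=-2.0000 theta=0.1000
After 1 (propagate distance d=31): x=1.1000 theta=0.1000
After 2 (thin lens f=44): x=1.1000 theta=0.0750
After 3 (propagate distance d=33): x=3.5750 theta=0.0750
After 4 (curved mirror R=-108): x=3.5750 theta=61/432 (≈0.1412)
After 5 (propagate distance d=13 (to screen)): x=11687/2160 (≈5.4106) theta=61/432 (≈0.1412)
|theta_initial|=0.1000 |theta_final|=61/432 (≈0.1412) -> increased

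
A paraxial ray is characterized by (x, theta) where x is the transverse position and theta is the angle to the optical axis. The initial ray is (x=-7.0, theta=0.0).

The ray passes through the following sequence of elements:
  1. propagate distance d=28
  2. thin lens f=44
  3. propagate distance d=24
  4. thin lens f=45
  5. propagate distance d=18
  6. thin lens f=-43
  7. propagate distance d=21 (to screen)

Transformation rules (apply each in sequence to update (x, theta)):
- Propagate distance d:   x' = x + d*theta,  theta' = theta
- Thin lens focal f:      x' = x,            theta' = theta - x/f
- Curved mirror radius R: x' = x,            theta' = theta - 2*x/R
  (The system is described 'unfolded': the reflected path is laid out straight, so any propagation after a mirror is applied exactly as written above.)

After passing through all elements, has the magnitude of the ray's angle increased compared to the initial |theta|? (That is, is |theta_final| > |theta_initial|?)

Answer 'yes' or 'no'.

Answer: yes

Derivation:
Initial: x=-7.0000 theta=0.0000
After 1 (propagate distance d=28): x=-7.0000 theta=0.0000
After 2 (thin lens f=44): x=-7.0000 theta=7/44 (≈0.1591)
After 3 (propagate distance d=24): x=-35/11 (≈-3.1818) theta=7/44 (≈0.1591)
After 4 (thin lens f=45): x=-35/11 (≈-3.1818) theta=91/396 (≈0.2298)
After 5 (propagate distance d=18): x=21/22 (≈0.9545) theta=91/396 (≈0.2298)
After 6 (thin lens f=-43): x=21/22 (≈0.9545) theta=4291/17028 (≈0.2520)
After 7 (propagate distance d=21 (to screen)): x=35455/5676 (≈6.2465) theta=4291/17028 (≈0.2520)
|theta_initial|=0.0000 |theta_final|=4291/17028 (≈0.2520) -> increased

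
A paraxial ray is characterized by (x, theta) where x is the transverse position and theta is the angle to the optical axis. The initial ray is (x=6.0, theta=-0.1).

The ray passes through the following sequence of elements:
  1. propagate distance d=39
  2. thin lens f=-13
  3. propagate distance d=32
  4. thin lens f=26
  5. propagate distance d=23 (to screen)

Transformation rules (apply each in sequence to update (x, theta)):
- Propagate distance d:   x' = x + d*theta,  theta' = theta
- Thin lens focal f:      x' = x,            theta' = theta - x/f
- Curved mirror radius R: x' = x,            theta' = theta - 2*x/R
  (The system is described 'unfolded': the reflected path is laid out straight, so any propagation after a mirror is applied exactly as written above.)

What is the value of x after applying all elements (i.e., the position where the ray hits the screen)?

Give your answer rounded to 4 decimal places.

Initial: x=6.0000 theta=-0.1000
After 1 (propagate distance d=39): x=2.1000 theta=-0.1000
After 2 (thin lens f=-13): x=2.1000 theta=4/65 (≈0.0615)
After 3 (propagate distance d=32): x=529/130 (≈4.0692) theta=4/65 (≈0.0615)
After 4 (thin lens f=26): x=529/130 (≈4.0692) theta=-321/3380 (≈-0.0950)
After 5 (propagate distance d=23 (to screen)): x=6371/3380 (≈1.8849) theta=-321/3380 (≈-0.0950)
Rounded to 4 decimal places: x = 1.8849

Answer: 1.8849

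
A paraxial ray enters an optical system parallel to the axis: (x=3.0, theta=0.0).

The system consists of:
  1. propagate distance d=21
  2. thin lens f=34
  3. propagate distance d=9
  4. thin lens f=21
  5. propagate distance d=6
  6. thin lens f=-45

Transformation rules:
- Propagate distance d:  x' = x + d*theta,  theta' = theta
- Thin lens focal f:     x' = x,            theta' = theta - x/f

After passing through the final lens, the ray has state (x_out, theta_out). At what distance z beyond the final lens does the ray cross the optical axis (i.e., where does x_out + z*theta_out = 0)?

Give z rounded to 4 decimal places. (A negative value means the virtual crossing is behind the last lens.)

Answer: 6.1532

Derivation:
Initial: x=3.0000 theta=0.0000
After 1 (propagate distance d=21): x=3.0000 theta=0.0000
After 2 (thin lens f=34): x=3.0000 theta=-3/34 (≈-0.0882)
After 3 (propagate distance d=9): x=75/34 (≈2.2059) theta=-3/34 (≈-0.0882)
After 4 (thin lens f=21): x=75/34 (≈2.2059) theta=-23/119 (≈-0.1933)
After 5 (propagate distance d=6): x=249/238 (≈1.0462) theta=-23/119 (≈-0.1933)
After 6 (thin lens f=-45): x=249/238 (≈1.0462) theta=-607/3570 (≈-0.1700)
z_focus = -x_out/theta_out = -(249/238)/(-607/3570) = 3735/607 ≈ 6.1532
Rounded to 4 decimal places: z = 6.1532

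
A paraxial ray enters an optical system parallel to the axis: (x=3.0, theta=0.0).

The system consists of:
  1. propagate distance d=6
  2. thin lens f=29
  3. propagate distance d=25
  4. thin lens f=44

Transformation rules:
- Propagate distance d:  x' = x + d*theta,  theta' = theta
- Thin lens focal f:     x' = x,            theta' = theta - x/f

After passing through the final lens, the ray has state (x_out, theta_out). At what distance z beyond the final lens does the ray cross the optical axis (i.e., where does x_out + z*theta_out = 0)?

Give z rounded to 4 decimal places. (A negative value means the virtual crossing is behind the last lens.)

Initial: x=3.0000 theta=0.0000
After 1 (propagate distance d=6): x=3.0000 theta=0.0000
After 2 (thin lens f=29): x=3.0000 theta=-3/29 (≈-0.1034)
After 3 (propagate distance d=25): x=12/29 (≈0.4138) theta=-3/29 (≈-0.1034)
After 4 (thin lens f=44): x=12/29 (≈0.4138) theta=-36/319 (≈-0.1129)
z_focus = -x_out/theta_out = -(12/29)/(-36/319) = 11/3 ≈ 3.6667
Rounded to 4 decimal places: z = 3.6667

Answer: 3.6667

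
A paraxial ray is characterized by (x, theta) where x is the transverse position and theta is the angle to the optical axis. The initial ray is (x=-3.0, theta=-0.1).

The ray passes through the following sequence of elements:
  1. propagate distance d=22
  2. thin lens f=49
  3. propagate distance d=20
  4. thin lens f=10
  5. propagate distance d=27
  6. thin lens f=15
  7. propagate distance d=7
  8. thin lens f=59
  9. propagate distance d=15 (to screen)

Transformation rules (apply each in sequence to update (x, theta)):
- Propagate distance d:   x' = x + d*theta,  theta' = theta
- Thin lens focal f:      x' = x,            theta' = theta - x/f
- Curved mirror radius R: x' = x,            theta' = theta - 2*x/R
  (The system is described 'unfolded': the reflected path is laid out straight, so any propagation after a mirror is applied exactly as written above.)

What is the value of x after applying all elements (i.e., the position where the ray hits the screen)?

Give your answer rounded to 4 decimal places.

Answer: 5.0926

Derivation:
Initial: x=-3.0000 theta=-0.1000
After 1 (propagate distance d=22): x=-5.2000 theta=-0.1000
After 2 (thin lens f=49): x=-5.2000 theta=3/490 (≈0.0061)
After 3 (propagate distance d=20): x=-1244/245 (≈-5.0776) theta=3/490 (≈0.0061)
After 4 (thin lens f=10): x=-1244/245 (≈-5.0776) theta=1259/2450 (≈0.5139)
After 5 (propagate distance d=27): x=3079/350 (≈8.7971) theta=1259/2450 (≈0.5139)
After 6 (thin lens f=15): x=3079/350 (≈8.7971) theta=-1334/18375 (≈-0.0726)
After 7 (propagate distance d=7): x=43517/5250 (≈8.2890) theta=-1334/18375 (≈-0.0726)
After 8 (thin lens f=59): x=43517/5250 (≈8.2890) theta=-462031/2168250 (≈-0.2131)
After 9 (propagate distance d=15 (to screen)): x=5521028/1084125 (≈5.0926) theta=-462031/2168250 (≈-0.2131)
Rounded to 4 decimal places: x = 5.0926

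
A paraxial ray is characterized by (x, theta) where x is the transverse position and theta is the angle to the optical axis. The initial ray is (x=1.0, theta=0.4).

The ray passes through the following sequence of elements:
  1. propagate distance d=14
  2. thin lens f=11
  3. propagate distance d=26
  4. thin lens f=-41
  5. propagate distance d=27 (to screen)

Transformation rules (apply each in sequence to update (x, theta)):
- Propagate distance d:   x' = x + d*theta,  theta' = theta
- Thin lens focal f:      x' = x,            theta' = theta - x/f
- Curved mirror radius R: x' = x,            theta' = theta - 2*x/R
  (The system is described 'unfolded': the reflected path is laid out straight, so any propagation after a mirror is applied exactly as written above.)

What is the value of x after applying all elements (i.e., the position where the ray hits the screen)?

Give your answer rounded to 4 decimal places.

Initial: x=1.0000 theta=0.4000
After 1 (propagate distance d=14): x=6.6000 theta=0.4000
After 2 (thin lens f=11): x=6.6000 theta=-0.2000
After 3 (propagate distance d=26): x=1.4000 theta=-0.2000
After 4 (thin lens f=-41): x=1.4000 theta=-34/205 (≈-0.1659)
After 5 (propagate distance d=27 (to screen)): x=-631/205 (≈-3.0780) theta=-34/205 (≈-0.1659)
Rounded to 4 decimal places: x = -3.0780

Answer: -3.0780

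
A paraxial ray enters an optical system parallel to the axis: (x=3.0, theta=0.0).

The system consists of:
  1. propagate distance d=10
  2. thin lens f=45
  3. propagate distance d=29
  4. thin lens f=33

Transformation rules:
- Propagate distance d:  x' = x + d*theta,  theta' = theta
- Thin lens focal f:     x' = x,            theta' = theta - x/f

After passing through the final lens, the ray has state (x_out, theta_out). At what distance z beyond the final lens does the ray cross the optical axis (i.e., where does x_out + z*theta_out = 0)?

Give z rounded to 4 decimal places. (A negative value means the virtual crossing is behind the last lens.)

Initial: x=3.0000 theta=0.0000
After 1 (propagate distance d=10): x=3.0000 theta=0.0000
After 2 (thin lens f=45): x=3.0000 theta=-1/15 (≈-0.0667)
After 3 (propagate distance d=29): x=16/15 (≈1.0667) theta=-1/15 (≈-0.0667)
After 4 (thin lens f=33): x=16/15 (≈1.0667) theta=-49/495 (≈-0.0990)
z_focus = -x_out/theta_out = -(16/15)/(-49/495) = 528/49 ≈ 10.7755
Rounded to 4 decimal places: z = 10.7755

Answer: 10.7755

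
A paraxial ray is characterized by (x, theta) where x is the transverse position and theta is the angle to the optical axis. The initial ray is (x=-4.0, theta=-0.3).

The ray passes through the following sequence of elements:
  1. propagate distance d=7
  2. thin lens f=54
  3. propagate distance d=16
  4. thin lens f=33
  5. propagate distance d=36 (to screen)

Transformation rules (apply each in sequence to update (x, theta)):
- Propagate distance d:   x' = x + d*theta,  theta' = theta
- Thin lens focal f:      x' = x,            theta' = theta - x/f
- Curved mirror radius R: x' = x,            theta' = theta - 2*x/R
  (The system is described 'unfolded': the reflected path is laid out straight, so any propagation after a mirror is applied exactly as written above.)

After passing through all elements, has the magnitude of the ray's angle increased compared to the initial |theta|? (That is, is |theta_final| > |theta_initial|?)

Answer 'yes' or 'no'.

Initial: x=-4.0000 theta=-0.3000
After 1 (propagate distance d=7): x=-6.1000 theta=-0.3000
After 2 (thin lens f=54): x=-6.1000 theta=-101/540 (≈-0.1870)
After 3 (propagate distance d=16): x=-491/54 (≈-9.0926) theta=-101/540 (≈-0.1870)
After 4 (thin lens f=33): x=-491/54 (≈-9.0926) theta=1577/17820 (≈0.0885)
After 5 (propagate distance d=36 (to screen)): x=-17543/2970 (≈-5.9067) theta=1577/17820 (≈0.0885)
|theta_initial|=0.3000 |theta_final|=1577/17820 (≈0.0885) -> not increased

Answer: no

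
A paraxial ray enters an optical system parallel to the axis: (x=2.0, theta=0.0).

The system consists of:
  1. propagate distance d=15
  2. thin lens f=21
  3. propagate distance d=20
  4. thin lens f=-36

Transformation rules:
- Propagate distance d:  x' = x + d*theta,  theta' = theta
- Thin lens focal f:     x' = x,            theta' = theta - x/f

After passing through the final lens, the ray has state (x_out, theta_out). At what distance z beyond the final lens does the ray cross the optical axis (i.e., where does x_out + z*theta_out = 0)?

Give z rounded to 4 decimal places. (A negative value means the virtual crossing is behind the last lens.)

Initial: x=2.0000 theta=0.0000
After 1 (propagate distance d=15): x=2.0000 theta=0.0000
After 2 (thin lens f=21): x=2.0000 theta=-2/21 (≈-0.0952)
After 3 (propagate distance d=20): x=2/21 (≈0.0952) theta=-2/21 (≈-0.0952)
After 4 (thin lens f=-36): x=2/21 (≈0.0952) theta=-5/54 (≈-0.0926)
z_focus = -x_out/theta_out = -(2/21)/(-5/54) = 36/35 ≈ 1.0286
Rounded to 4 decimal places: z = 1.0286

Answer: 1.0286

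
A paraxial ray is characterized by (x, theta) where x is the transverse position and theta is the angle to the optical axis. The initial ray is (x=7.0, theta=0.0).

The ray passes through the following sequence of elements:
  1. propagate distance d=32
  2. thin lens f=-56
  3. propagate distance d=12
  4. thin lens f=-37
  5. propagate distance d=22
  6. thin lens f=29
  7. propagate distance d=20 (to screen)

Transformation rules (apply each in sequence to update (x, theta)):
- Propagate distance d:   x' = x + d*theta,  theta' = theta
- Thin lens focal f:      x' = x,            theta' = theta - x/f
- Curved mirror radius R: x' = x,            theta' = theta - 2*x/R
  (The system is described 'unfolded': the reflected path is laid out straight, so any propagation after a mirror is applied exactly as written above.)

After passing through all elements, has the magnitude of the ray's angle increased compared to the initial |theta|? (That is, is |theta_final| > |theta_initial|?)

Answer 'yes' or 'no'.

Initial: x=7.0000 theta=0.0000
After 1 (propagate distance d=32): x=7.0000 theta=0.0000
After 2 (thin lens f=-56): x=7.0000 theta=0.1250
After 3 (propagate distance d=12): x=8.5000 theta=0.1250
After 4 (thin lens f=-37): x=8.5000 theta=105/296 (≈0.3547)
After 5 (propagate distance d=22): x=2413/148 (≈16.3041) theta=105/296 (≈0.3547)
After 6 (thin lens f=29): x=2413/148 (≈16.3041) theta=-1781/8584 (≈-0.2075)
After 7 (propagate distance d=20 (to screen)): x=52167/4292 (≈12.1545) theta=-1781/8584 (≈-0.2075)
|theta_initial|=0.0000 |theta_final|=1781/8584 (≈0.2075) -> increased

Answer: yes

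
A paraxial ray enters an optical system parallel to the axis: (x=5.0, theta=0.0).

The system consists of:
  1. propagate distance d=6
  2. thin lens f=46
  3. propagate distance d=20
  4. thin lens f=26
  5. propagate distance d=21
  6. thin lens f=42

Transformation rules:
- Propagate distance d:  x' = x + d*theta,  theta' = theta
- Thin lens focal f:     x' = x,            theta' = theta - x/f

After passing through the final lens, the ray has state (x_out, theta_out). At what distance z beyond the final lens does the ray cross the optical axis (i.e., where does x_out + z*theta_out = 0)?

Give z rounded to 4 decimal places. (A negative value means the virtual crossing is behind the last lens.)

Initial: x=5.0000 theta=0.0000
After 1 (propagate distance d=6): x=5.0000 theta=0.0000
After 2 (thin lens f=46): x=5.0000 theta=-5/46 (≈-0.1087)
After 3 (propagate distance d=20): x=65/23 (≈2.8261) theta=-5/46 (≈-0.1087)
After 4 (thin lens f=26): x=65/23 (≈2.8261) theta=-5/23 (≈-0.2174)
After 5 (propagate distance d=21): x=-40/23 (≈-1.7391) theta=-5/23 (≈-0.2174)
After 6 (thin lens f=42): x=-40/23 (≈-1.7391) theta=-85/483 (≈-0.1760)
z_focus = -x_out/theta_out = -(-40/23)/(-85/483) = -168/17 ≈ -9.8824
Rounded to 4 decimal places: z = -9.8824

Answer: -9.8824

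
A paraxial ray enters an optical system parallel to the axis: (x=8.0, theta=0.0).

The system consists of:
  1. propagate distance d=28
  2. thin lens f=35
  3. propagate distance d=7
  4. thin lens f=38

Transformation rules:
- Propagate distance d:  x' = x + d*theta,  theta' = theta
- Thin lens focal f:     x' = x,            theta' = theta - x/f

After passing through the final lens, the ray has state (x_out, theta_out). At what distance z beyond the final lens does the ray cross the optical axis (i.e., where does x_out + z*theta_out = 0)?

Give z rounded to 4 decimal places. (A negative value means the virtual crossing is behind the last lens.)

Initial: x=8.0000 theta=0.0000
After 1 (propagate distance d=28): x=8.0000 theta=0.0000
After 2 (thin lens f=35): x=8.0000 theta=-8/35 (≈-0.2286)
After 3 (propagate distance d=7): x=6.4000 theta=-8/35 (≈-0.2286)
After 4 (thin lens f=38): x=6.4000 theta=-264/665 (≈-0.3970)
z_focus = -x_out/theta_out = -(6.4000)/(-264/665) = 532/33 ≈ 16.1212
Rounded to 4 decimal places: z = 16.1212

Answer: 16.1212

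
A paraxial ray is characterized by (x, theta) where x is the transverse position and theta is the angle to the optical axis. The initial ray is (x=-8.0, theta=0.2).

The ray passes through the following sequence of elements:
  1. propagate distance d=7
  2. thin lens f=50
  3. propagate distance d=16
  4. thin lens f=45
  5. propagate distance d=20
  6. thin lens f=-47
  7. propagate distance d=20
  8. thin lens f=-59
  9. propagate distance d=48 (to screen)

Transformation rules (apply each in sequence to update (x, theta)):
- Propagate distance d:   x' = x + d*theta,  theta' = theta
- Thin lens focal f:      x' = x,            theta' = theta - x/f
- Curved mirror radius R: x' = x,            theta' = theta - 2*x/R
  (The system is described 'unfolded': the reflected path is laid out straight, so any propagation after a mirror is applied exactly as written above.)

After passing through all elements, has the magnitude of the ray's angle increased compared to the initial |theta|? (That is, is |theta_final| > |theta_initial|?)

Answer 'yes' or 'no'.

Initial: x=-8.0000 theta=0.2000
After 1 (propagate distance d=7): x=-6.6000 theta=0.2000
After 2 (thin lens f=50): x=-6.6000 theta=0.3320
After 3 (propagate distance d=16): x=-1.2880 theta=0.3320
After 4 (thin lens f=45): x=-1.2880 theta=4057/11250 (≈0.3606)
After 5 (propagate distance d=20): x=1333/225 (≈5.9244) theta=4057/11250 (≈0.3606)
After 6 (thin lens f=-47): x=1333/225 (≈5.9244) theta=257329/528750 (≈0.4867)
After 7 (propagate distance d=20): x=275971/17625 (≈15.6579) theta=257329/528750 (≈0.4867)
After 8 (thin lens f=-59): x=275971/17625 (≈15.6579) theta=23461541/31196250 (≈0.7521)
After 9 (propagate distance d=48 (to screen)): x=269103773/5199375 (≈51.7569) theta=23461541/31196250 (≈0.7521)
|theta_initial|=0.2000 |theta_final|=23461541/31196250 (≈0.7521) -> increased

Answer: yes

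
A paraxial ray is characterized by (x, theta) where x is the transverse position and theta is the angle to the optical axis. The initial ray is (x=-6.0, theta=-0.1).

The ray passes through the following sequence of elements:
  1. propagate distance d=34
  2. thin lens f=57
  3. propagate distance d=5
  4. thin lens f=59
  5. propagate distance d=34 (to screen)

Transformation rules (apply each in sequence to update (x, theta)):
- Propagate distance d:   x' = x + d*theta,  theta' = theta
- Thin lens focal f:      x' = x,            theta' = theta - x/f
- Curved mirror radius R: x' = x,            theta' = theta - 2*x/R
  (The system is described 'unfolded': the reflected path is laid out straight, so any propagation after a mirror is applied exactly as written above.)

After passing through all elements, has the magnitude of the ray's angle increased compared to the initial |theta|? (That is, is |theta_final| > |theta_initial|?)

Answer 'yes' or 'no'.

Answer: yes

Derivation:
Initial: x=-6.0000 theta=-0.1000
After 1 (propagate distance d=34): x=-9.4000 theta=-0.1000
After 2 (thin lens f=57): x=-9.4000 theta=37/570 (≈0.0649)
After 3 (propagate distance d=5): x=-5173/570 (≈-9.0754) theta=37/570 (≈0.0649)
After 4 (thin lens f=59): x=-5173/570 (≈-9.0754) theta=1226/5605 (≈0.2187)
After 5 (propagate distance d=34 (to screen)): x=-55103/33630 (≈-1.6385) theta=1226/5605 (≈0.2187)
|theta_initial|=0.1000 |theta_final|=1226/5605 (≈0.2187) -> increased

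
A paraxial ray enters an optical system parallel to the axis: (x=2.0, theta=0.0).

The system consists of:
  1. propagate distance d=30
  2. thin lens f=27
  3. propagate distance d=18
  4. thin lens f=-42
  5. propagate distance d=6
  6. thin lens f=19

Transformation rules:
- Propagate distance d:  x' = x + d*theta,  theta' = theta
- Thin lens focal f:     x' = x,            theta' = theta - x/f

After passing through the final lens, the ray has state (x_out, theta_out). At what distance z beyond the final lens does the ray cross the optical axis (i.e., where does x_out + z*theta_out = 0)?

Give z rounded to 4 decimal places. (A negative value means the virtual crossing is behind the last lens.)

Answer: 4.2379

Derivation:
Initial: x=2.0000 theta=0.0000
After 1 (propagate distance d=30): x=2.0000 theta=0.0000
After 2 (thin lens f=27): x=2.0000 theta=-2/27 (≈-0.0741)
After 3 (propagate distance d=18): x=2/3 (≈0.6667) theta=-2/27 (≈-0.0741)
After 4 (thin lens f=-42): x=2/3 (≈0.6667) theta=-11/189 (≈-0.0582)
After 5 (propagate distance d=6): x=20/63 (≈0.3175) theta=-11/189 (≈-0.0582)
After 6 (thin lens f=19): x=20/63 (≈0.3175) theta=-269/3591 (≈-0.0749)
z_focus = -x_out/theta_out = -(20/63)/(-269/3591) = 1140/269 ≈ 4.2379
Rounded to 4 decimal places: z = 4.2379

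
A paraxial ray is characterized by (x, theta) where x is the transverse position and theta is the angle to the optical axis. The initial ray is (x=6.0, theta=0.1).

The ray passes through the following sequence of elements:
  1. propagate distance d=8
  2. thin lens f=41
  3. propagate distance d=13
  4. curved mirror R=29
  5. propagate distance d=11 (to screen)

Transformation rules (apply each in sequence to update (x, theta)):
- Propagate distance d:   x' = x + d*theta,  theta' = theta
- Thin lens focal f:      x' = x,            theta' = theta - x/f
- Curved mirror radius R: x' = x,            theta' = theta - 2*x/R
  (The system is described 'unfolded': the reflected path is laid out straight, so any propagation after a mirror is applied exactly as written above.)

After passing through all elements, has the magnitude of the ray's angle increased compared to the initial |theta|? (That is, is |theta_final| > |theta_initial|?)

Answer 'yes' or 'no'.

Initial: x=6.0000 theta=0.1000
After 1 (propagate distance d=8): x=6.8000 theta=0.1000
After 2 (thin lens f=41): x=6.8000 theta=-27/410 (≈-0.0659)
After 3 (propagate distance d=13): x=2437/410 (≈5.9439) theta=-27/410 (≈-0.0659)
After 4 (curved mirror R=29): x=2437/410 (≈5.9439) theta=-5657/11890 (≈-0.4758)
After 5 (propagate distance d=11 (to screen)): x=103/145 (≈0.7103) theta=-5657/11890 (≈-0.4758)
|theta_initial|=0.1000 |theta_final|=5657/11890 (≈0.4758) -> increased

Answer: yes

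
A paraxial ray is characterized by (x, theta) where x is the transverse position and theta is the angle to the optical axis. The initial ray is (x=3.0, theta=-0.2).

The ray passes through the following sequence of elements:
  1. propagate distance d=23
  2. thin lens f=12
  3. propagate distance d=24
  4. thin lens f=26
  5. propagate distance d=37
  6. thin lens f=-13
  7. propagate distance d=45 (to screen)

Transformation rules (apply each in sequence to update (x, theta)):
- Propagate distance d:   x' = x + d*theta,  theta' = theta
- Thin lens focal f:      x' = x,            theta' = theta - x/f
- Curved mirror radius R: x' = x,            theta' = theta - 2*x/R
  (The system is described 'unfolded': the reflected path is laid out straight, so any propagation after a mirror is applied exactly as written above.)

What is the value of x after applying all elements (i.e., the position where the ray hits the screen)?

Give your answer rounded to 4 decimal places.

Initial: x=3.0000 theta=-0.2000
After 1 (propagate distance d=23): x=-1.6000 theta=-0.2000
After 2 (thin lens f=12): x=-1.6000 theta=-1/15 (≈-0.0667)
After 3 (propagate distance d=24): x=-3.2000 theta=-1/15 (≈-0.0667)
After 4 (thin lens f=26): x=-3.2000 theta=11/195 (≈0.0564)
After 5 (propagate distance d=37): x=-217/195 (≈-1.1128) theta=11/195 (≈0.0564)
After 6 (thin lens f=-13): x=-217/195 (≈-1.1128) theta=-74/2535 (≈-0.0292)
After 7 (propagate distance d=45 (to screen)): x=-6151/2535 (≈-2.4264) theta=-74/2535 (≈-0.0292)
Rounded to 4 decimal places: x = -2.4264

Answer: -2.4264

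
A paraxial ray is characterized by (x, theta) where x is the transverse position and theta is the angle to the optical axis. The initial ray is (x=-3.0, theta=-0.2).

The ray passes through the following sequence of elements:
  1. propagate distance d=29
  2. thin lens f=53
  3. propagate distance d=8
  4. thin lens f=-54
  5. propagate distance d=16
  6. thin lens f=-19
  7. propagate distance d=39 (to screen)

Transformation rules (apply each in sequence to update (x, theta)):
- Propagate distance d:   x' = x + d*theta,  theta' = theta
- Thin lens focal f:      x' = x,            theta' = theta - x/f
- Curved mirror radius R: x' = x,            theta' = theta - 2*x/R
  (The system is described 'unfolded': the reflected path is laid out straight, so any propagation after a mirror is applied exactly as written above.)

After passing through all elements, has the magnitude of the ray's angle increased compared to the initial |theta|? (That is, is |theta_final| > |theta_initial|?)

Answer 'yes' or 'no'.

Answer: yes

Derivation:
Initial: x=-3.0000 theta=-0.2000
After 1 (propagate distance d=29): x=-8.8000 theta=-0.2000
After 2 (thin lens f=53): x=-8.8000 theta=-9/265 (≈-0.0340)
After 3 (propagate distance d=8): x=-2404/265 (≈-9.0717) theta=-9/265 (≈-0.0340)
After 4 (thin lens f=-54): x=-2404/265 (≈-9.0717) theta=-289/1431 (≈-0.2020)
After 5 (propagate distance d=16): x=-88028/7155 (≈-12.3030) theta=-289/1431 (≈-0.2020)
After 6 (thin lens f=-19): x=-88028/7155 (≈-12.3030) theta=-115483/135945 (≈-0.8495)
After 7 (propagate distance d=39 (to screen)): x=-6176369/135945 (≈-45.4329) theta=-115483/135945 (≈-0.8495)
|theta_initial|=0.2000 |theta_final|=115483/135945 (≈0.8495) -> increased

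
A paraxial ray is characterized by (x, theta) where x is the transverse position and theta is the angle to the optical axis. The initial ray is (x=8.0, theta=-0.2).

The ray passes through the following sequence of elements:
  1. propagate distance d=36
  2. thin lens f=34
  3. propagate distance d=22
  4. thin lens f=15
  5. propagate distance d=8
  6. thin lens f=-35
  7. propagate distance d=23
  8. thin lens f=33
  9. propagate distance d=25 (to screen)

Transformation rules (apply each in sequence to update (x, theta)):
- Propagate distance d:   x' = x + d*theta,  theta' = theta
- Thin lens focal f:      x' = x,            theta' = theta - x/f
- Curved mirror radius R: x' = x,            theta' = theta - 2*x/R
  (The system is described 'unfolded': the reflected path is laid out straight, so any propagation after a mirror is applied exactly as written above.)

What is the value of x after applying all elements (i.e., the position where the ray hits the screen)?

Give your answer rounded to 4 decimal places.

Initial: x=8.0000 theta=-0.2000
After 1 (propagate distance d=36): x=0.8000 theta=-0.2000
After 2 (thin lens f=34): x=0.8000 theta=-19/85 (≈-0.2235)
After 3 (propagate distance d=22): x=-70/17 (≈-4.1176) theta=-19/85 (≈-0.2235)
After 4 (thin lens f=15): x=-70/17 (≈-4.1176) theta=13/255 (≈0.0510)
After 5 (propagate distance d=8): x=-946/255 (≈-3.7098) theta=13/255 (≈0.0510)
After 6 (thin lens f=-35): x=-946/255 (≈-3.7098) theta=-491/8925 (≈-0.0550)
After 7 (propagate distance d=23): x=-14801/2975 (≈-4.9751) theta=-491/8925 (≈-0.0550)
After 8 (thin lens f=33): x=-14801/2975 (≈-4.9751) theta=376/3927 (≈0.0957)
After 9 (propagate distance d=25 (to screen)): x=-253433/98175 (≈-2.5814) theta=376/3927 (≈0.0957)
Rounded to 4 decimal places: x = -2.5814

Answer: -2.5814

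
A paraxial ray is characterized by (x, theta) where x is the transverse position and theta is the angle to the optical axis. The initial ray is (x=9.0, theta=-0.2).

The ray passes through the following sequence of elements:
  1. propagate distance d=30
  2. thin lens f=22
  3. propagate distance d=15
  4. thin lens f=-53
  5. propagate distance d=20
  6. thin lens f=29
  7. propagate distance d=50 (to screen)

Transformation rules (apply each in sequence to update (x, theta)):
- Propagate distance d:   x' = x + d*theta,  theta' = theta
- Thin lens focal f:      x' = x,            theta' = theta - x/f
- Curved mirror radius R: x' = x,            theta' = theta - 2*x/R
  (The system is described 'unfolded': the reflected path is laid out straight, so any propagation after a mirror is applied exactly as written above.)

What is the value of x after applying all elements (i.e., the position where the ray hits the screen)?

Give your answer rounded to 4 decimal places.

Answer: -11.8363

Derivation:
Initial: x=9.0000 theta=-0.2000
After 1 (propagate distance d=30): x=3.0000 theta=-0.2000
After 2 (thin lens f=22): x=3.0000 theta=-37/110 (≈-0.3364)
After 3 (propagate distance d=15): x=-45/22 (≈-2.0455) theta=-37/110 (≈-0.3364)
After 4 (thin lens f=-53): x=-45/22 (≈-2.0455) theta=-1093/2915 (≈-0.3750)
After 5 (propagate distance d=20): x=-11129/1166 (≈-9.5446) theta=-1093/2915 (≈-0.3750)
After 6 (thin lens f=29): x=-11129/1166 (≈-9.5446) theta=-7749/169070 (≈-0.0458)
After 7 (propagate distance d=50 (to screen)): x=-400231/33814 (≈-11.8363) theta=-7749/169070 (≈-0.0458)
Rounded to 4 decimal places: x = -11.8363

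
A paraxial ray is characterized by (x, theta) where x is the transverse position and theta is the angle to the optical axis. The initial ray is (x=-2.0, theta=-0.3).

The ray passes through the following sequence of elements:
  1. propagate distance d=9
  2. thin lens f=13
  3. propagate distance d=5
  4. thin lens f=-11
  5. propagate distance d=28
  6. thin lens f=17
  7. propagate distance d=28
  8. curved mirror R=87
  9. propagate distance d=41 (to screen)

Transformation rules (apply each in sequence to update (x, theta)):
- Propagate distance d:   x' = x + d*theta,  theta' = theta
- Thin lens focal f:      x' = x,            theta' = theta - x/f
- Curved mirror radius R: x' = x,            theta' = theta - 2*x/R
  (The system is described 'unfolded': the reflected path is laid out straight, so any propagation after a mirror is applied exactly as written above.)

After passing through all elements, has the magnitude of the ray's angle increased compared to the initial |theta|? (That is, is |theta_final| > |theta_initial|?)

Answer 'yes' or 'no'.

Answer: yes

Derivation:
Initial: x=-2.0000 theta=-0.3000
After 1 (propagate distance d=9): x=-4.7000 theta=-0.3000
After 2 (thin lens f=13): x=-4.7000 theta=4/65 (≈0.0615)
After 3 (propagate distance d=5): x=-571/130 (≈-4.3923) theta=4/65 (≈0.0615)
After 4 (thin lens f=-11): x=-571/130 (≈-4.3923) theta=-483/1430 (≈-0.3378)
After 5 (propagate distance d=28): x=-3961/286 (≈-13.8497) theta=-483/1430 (≈-0.3378)
After 6 (thin lens f=17): x=-3961/286 (≈-13.8497) theta=31/65 (≈0.4769)
After 7 (propagate distance d=28): x=-709/1430 (≈-0.4958) theta=31/65 (≈0.4769)
After 8 (curved mirror R=87): x=-709/1430 (≈-0.4958) theta=30376/62205 (≈0.4883)
After 9 (propagate distance d=41 (to screen)): x=2429149/124410 (≈19.5254) theta=30376/62205 (≈0.4883)
|theta_initial|=0.3000 |theta_final|=30376/62205 (≈0.4883) -> increased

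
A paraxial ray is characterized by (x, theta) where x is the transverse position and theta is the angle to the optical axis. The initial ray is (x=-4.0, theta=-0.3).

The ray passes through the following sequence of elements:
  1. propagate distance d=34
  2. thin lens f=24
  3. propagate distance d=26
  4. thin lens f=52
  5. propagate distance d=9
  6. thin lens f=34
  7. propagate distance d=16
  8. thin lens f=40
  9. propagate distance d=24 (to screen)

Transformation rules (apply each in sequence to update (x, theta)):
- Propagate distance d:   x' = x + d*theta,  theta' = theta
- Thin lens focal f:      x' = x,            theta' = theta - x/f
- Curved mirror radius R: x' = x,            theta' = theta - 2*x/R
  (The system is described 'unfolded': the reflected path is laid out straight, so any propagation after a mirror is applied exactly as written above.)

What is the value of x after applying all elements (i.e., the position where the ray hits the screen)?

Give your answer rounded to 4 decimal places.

Initial: x=-4.0000 theta=-0.3000
After 1 (propagate distance d=34): x=-14.2000 theta=-0.3000
After 2 (thin lens f=24): x=-14.2000 theta=7/24 (≈0.2917)
After 3 (propagate distance d=26): x=-397/60 (≈-6.6167) theta=7/24 (≈0.2917)
After 4 (thin lens f=52): x=-397/60 (≈-6.6167) theta=1307/3120 (≈0.4189)
After 5 (propagate distance d=9): x=-8881/3120 (≈-2.8465) theta=1307/3120 (≈0.4189)
After 6 (thin lens f=34): x=-8881/3120 (≈-2.8465) theta=17773/35360 (≈0.5026)
After 7 (propagate distance d=16): x=55115/10608 (≈5.1956) theta=17773/35360 (≈0.5026)
After 8 (thin lens f=40): x=55115/10608 (≈5.1956) theta=158161/424320 (≈0.3727)
After 9 (propagate distance d=24 (to screen)): x=375029/26520 (≈14.1414) theta=158161/424320 (≈0.3727)
Rounded to 4 decimal places: x = 14.1414

Answer: 14.1414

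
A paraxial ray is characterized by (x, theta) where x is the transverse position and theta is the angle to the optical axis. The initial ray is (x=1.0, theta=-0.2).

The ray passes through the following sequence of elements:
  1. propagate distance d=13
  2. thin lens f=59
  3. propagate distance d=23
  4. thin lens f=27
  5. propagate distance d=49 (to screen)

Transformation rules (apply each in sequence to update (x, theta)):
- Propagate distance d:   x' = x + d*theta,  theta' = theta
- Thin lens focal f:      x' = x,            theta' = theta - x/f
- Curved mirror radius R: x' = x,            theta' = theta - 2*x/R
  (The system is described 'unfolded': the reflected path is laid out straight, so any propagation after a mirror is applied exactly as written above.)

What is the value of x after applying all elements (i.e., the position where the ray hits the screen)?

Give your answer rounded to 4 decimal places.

Answer: -3.9276

Derivation:
Initial: x=1.0000 theta=-0.2000
After 1 (propagate distance d=13): x=-1.6000 theta=-0.2000
After 2 (thin lens f=59): x=-1.6000 theta=-51/295 (≈-0.1729)
After 3 (propagate distance d=23): x=-329/59 (≈-5.5763) theta=-51/295 (≈-0.1729)
After 4 (thin lens f=27): x=-329/59 (≈-5.5763) theta=268/7965 (≈0.0336)
After 5 (propagate distance d=49 (to screen)): x=-31283/7965 (≈-3.9276) theta=268/7965 (≈0.0336)
Rounded to 4 decimal places: x = -3.9276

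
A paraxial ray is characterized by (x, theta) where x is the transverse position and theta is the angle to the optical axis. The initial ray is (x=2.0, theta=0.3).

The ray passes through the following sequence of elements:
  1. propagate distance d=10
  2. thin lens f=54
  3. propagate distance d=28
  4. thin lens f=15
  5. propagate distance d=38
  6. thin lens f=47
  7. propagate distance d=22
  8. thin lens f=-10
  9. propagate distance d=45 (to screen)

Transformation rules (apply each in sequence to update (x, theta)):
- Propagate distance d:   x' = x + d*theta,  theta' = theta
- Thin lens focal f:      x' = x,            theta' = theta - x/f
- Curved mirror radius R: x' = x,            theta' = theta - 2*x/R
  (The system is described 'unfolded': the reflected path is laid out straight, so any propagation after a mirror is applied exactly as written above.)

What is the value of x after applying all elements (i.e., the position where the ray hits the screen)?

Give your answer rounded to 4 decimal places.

Answer: -102.2748

Derivation:
Initial: x=2.0000 theta=0.3000
After 1 (propagate distance d=10): x=5.0000 theta=0.3000
After 2 (thin lens f=54): x=5.0000 theta=28/135 (≈0.2074)
After 3 (propagate distance d=28): x=1459/135 (≈10.8074) theta=28/135 (≈0.2074)
After 4 (thin lens f=15): x=1459/135 (≈10.8074) theta=-1039/2025 (≈-0.5131)
After 5 (propagate distance d=38): x=-17597/2025 (≈-8.6899) theta=-1039/2025 (≈-0.5131)
After 6 (thin lens f=47): x=-17597/2025 (≈-8.6899) theta=-10412/31725 (≈-0.3282)
After 7 (propagate distance d=22): x=-1514251/95175 (≈-15.9102) theta=-10412/31725 (≈-0.3282)
After 8 (thin lens f=-10): x=-1514251/95175 (≈-15.9102) theta=-1826611/951750 (≈-1.9192)
After 9 (propagate distance d=45 (to screen)): x=-19468001/190350 (≈-102.2748) theta=-1826611/951750 (≈-1.9192)
Rounded to 4 decimal places: x = -102.2748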